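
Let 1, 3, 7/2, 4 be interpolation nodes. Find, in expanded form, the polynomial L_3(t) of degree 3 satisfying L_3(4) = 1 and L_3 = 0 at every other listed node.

L_3(t) = (t - 1)(t - 3)(t - 7/2) / [(3)·(1)·(1/2)]
       = (t^3 - (15/2)t^2 + 17t - 21/2) / (3/2)

L_3(t) = (2/3)t^3 - 5t^2 + (34/3)t - 7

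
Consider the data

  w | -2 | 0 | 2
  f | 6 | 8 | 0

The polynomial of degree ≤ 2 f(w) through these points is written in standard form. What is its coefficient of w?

-3/2

Build the Lagrange basis polynomials:
L_0(w) = w(w - 2) / [8] = (1/8)w^2 - (1/4)w
L_1(w) = (w + 2)(w - 2) / [-4] = -(1/4)w^2 + 1
L_2(w) = (w + 2)w / [8] = (1/8)w^2 + (1/4)w
f(w) = 6·L_0 + 8·L_1 + 0·L_2
Only the coefficient of w is needed; take it from each L_i and combine:
6·(-1/4) + 8·(0) + 0·(1/4) = -3/2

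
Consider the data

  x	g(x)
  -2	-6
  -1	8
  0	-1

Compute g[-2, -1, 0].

g[-2,-1] = (8 - (-6)) / (-1 - (-2)) = 14
g[-1,0] = (-1 - 8) / (0 - (-1)) = -9
g[-2,-1,0] = (-9 - 14) / (0 - (-2)) = -23/2

-23/2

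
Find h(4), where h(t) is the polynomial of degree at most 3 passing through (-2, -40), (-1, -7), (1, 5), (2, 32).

248

Using Newton's divided-difference form:
h[-2,-1] = (-7 - (-40)) / (-1 - (-2)) = 33
h[-1,1] = (5 - (-7)) / (1 - (-1)) = 6
h[1,2] = (32 - 5) / (2 - 1) = 27
h[-2,-1,1] = (6 - 33) / (1 - (-2)) = -9
h[-1,1,2] = (27 - 6) / (2 - (-1)) = 7
h[-2,-1,1,2] = (7 - (-9)) / (2 - (-2)) = 4
h(4) = -40 + 33·(6) + (-9)·(6)·(5) + 4·(6)·(5)·(3) = 248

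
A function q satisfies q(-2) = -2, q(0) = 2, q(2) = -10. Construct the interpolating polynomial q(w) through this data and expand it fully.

q(w) = -2w^2 - 2w + 2

Newton's divided differences:
q[-2,0] = (2 - (-2)) / (0 - (-2)) = 2
q[0,2] = (-10 - 2) / (2 - 0) = -6
q[-2,0,2] = (-6 - 2) / (2 - (-2)) = -2
q(w) = -2 + 2·(w + 2) + (-2)·(w + 2)w
Expanding: q(w) = -2w^2 - 2w + 2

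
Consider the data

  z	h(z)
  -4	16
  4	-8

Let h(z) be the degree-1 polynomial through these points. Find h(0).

4

L_0(0) = (-4)/[(-8)] = 1/2
L_1(0) = (4)/[(8)] = 1/2
Sum: 16·(1/2) + (-8)·(1/2) = 4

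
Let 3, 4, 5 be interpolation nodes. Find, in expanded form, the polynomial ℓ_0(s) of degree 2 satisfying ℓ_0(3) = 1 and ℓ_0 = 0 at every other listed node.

ℓ_0(s) = (s - 4)(s - 5) / [(-1)·(-2)]
       = (s^2 - 9s + 20) / (2)

ℓ_0(s) = (1/2)s^2 - (9/2)s + 10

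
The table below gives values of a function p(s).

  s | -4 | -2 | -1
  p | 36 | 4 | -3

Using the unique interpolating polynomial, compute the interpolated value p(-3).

17

Using Newton's divided-difference form:
p[-4,-2] = (4 - 36) / (-2 - (-4)) = -16
p[-2,-1] = (-3 - 4) / (-1 - (-2)) = -7
p[-4,-2,-1] = (-7 - (-16)) / (-1 - (-4)) = 3
p(-3) = 36 + (-16)·(1) + 3·(1)·(-1) = 17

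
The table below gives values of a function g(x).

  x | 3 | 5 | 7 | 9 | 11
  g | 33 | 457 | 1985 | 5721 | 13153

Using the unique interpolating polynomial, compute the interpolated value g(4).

161

Evaluate each Lagrange basis at x = 4:
L_0(4) = (-1)·(-3)·(-5)·(-7)/[(-2)·(-4)·(-6)·(-8)] = 35/128
L_1(4) = (1)·(-3)·(-5)·(-7)/[(2)·(-2)·(-4)·(-6)] = 35/32
L_2(4) = (1)·(-1)·(-5)·(-7)/[(4)·(2)·(-2)·(-4)] = -35/64
L_3(4) = (1)·(-1)·(-3)·(-7)/[(6)·(4)·(2)·(-2)] = 7/32
L_4(4) = (1)·(-1)·(-3)·(-5)/[(8)·(6)·(4)·(2)] = -5/128
Sum: 33·(35/128) + 457·(35/32) + 1985·(-35/64) + 5721·(7/32) + 13153·(-5/128) = 161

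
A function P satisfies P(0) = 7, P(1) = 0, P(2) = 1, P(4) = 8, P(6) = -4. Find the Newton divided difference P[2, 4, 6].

-19/8

P[2,4] = (8 - 1) / (4 - 2) = 7/2
P[4,6] = (-4 - 8) / (6 - 4) = -6
P[2,4,6] = (-6 - 7/2) / (6 - 2) = -19/8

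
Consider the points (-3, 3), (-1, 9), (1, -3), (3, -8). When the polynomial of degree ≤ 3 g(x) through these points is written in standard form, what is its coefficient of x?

-313/48

Build the Lagrange basis polynomials:
L_0(x) = (x + 1)(x - 1)(x - 3) / [-48] = -(1/48)x^3 + (1/16)x^2 + (1/48)x - 1/16
L_1(x) = (x + 3)(x - 1)(x - 3) / [16] = (1/16)x^3 - (1/16)x^2 - (9/16)x + 9/16
L_2(x) = (x + 3)(x + 1)(x - 3) / [-16] = -(1/16)x^3 - (1/16)x^2 + (9/16)x + 9/16
L_3(x) = (x + 3)(x + 1)(x - 1) / [48] = (1/48)x^3 + (1/16)x^2 - (1/48)x - 1/16
g(x) = 3·L_0 + 9·L_1 + (-3)·L_2 + (-8)·L_3
Only the coefficient of x is needed; take it from each L_i and combine:
3·(1/48) + 9·(-9/16) + (-3)·(9/16) + (-8)·(-1/48) = -313/48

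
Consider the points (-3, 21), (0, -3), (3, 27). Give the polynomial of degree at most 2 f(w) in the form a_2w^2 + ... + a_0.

Build the Lagrange basis polynomials:
L_0(w) = w(w - 3) / [18] = (1/18)w^2 - (1/6)w
L_1(w) = (w + 3)(w - 3) / [-9] = -(1/9)w^2 + 1
L_2(w) = (w + 3)w / [18] = (1/18)w^2 + (1/6)w
f(w) = 21·L_0 + (-3)·L_1 + 27·L_2
  21·L_0(w) = (7/6)w^2 - (7/2)w
  (-3)·L_1(w) = (1/3)w^2 - 3
  27·L_2(w) = (3/2)w^2 + (9/2)w
Adding term by term: 3w^2 + w - 3

f(w) = 3w^2 + w - 3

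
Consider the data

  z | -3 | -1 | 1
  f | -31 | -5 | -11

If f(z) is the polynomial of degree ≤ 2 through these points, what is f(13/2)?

-385/2

Evaluate each Lagrange basis at z = 13/2:
L_0(13/2) = (15/2)·(11/2)/[(-2)·(-4)] = 165/32
L_1(13/2) = (19/2)·(11/2)/[(2)·(-2)] = -209/16
L_2(13/2) = (19/2)·(15/2)/[(4)·(2)] = 285/32
Sum: (-31)·(165/32) + (-5)·(-209/16) + (-11)·(285/32) = -385/2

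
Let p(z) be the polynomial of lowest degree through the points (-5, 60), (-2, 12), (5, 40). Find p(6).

Evaluate each Lagrange basis at z = 6:
L_0(6) = (8)·(1)/[(-3)·(-10)] = 4/15
L_1(6) = (11)·(1)/[(3)·(-7)] = -11/21
L_2(6) = (11)·(8)/[(10)·(7)] = 44/35
Sum: 60·(4/15) + 12·(-11/21) + 40·(44/35) = 60

60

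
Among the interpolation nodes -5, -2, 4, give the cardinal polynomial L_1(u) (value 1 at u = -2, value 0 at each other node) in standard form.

L_1(u) = (u + 5)(u - 4) / [(3)·(-6)]
       = (u^2 + u - 20) / (-18)

L_1(u) = -(1/18)u^2 - (1/18)u + 10/9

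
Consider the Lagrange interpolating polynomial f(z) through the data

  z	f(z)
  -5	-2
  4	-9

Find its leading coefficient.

-7/9

L_0(z) = (z - 4) / [-9] = -(1/9)z + 4/9
L_1(z) = (z + 5) / [9] = (1/9)z + 5/9
f(z) = (-2)·L_0 + (-9)·L_1
Only the coefficient of z is needed; take it from each L_i and combine:
(-2)·(-1/9) + (-9)·(1/9) = -7/9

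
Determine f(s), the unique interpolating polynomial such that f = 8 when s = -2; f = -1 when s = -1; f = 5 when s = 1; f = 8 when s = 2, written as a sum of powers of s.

f(s) = -s^3 + 2s^2 + 4s

Build the Lagrange basis polynomials:
L_0(s) = (s + 1)(s - 1)(s - 2) / [-12] = -(1/12)s^3 + (1/6)s^2 + (1/12)s - 1/6
L_1(s) = (s + 2)(s - 1)(s - 2) / [6] = (1/6)s^3 - (1/6)s^2 - (2/3)s + 2/3
L_2(s) = (s + 2)(s + 1)(s - 2) / [-6] = -(1/6)s^3 - (1/6)s^2 + (2/3)s + 2/3
L_3(s) = (s + 2)(s + 1)(s - 1) / [12] = (1/12)s^3 + (1/6)s^2 - (1/12)s - 1/6
f(s) = 8·L_0 + (-1)·L_1 + 5·L_2 + 8·L_3
  8·L_0(s) = -(2/3)s^3 + (4/3)s^2 + (2/3)s - 4/3
  (-1)·L_1(s) = -(1/6)s^3 + (1/6)s^2 + (2/3)s - 2/3
  5·L_2(s) = -(5/6)s^3 - (5/6)s^2 + (10/3)s + 10/3
  8·L_3(s) = (2/3)s^3 + (4/3)s^2 - (2/3)s - 4/3
Adding term by term: -s^3 + 2s^2 + 4s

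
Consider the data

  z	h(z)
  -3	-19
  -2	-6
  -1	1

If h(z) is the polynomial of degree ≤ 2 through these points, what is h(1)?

-3

Using Newton's divided-difference form:
h[-3,-2] = (-6 - (-19)) / (-2 - (-3)) = 13
h[-2,-1] = (1 - (-6)) / (-1 - (-2)) = 7
h[-3,-2,-1] = (7 - 13) / (-1 - (-3)) = -3
h(1) = -19 + 13·(4) + (-3)·(4)·(3) = -3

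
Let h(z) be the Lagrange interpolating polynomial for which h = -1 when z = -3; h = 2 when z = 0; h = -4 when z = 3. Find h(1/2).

13/8

Evaluate each Lagrange basis at z = 1/2:
L_0(1/2) = (1/2)·(-5/2)/[(-3)·(-6)] = -5/72
L_1(1/2) = (7/2)·(-5/2)/[(3)·(-3)] = 35/36
L_2(1/2) = (7/2)·(1/2)/[(6)·(3)] = 7/72
Sum: (-1)·(-5/72) + 2·(35/36) + (-4)·(7/72) = 13/8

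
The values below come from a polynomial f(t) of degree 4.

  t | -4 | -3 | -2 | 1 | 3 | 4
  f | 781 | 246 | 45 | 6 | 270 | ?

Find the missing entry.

The 5 known values determine f uniquely (degree ≤ 4).
Evaluate each Lagrange basis at t = 4:
L_0(4) = (7)·(6)·(3)·(1)/[(-1)·(-2)·(-5)·(-7)] = 9/5
L_1(4) = (8)·(6)·(3)·(1)/[(1)·(-1)·(-4)·(-6)] = -6
L_2(4) = (8)·(7)·(3)·(1)/[(2)·(1)·(-3)·(-5)] = 28/5
L_3(4) = (8)·(7)·(6)·(1)/[(5)·(4)·(3)·(-2)] = -14/5
L_4(4) = (8)·(7)·(6)·(3)/[(7)·(6)·(5)·(2)] = 12/5
Sum: 781·(9/5) + 246·(-6) + 45·(28/5) + 6·(-14/5) + 270·(12/5) = 813

813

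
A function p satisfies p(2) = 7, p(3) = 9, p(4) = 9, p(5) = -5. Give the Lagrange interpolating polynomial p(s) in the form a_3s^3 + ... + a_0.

p(s) = -2s^3 + 17s^2 - 45s + 45

L_0(s) = (s - 3)(s - 4)(s - 5) / [-6] = -(1/6)s^3 + 2s^2 - (47/6)s + 10
L_1(s) = (s - 2)(s - 4)(s - 5) / [2] = (1/2)s^3 - (11/2)s^2 + 19s - 20
L_2(s) = (s - 2)(s - 3)(s - 5) / [-2] = -(1/2)s^3 + 5s^2 - (31/2)s + 15
L_3(s) = (s - 2)(s - 3)(s - 4) / [6] = (1/6)s^3 - (3/2)s^2 + (13/3)s - 4
p(s) = 7·L_0 + 9·L_1 + 9·L_2 + (-5)·L_3
  7·L_0(s) = -(7/6)s^3 + 14s^2 - (329/6)s + 70
  9·L_1(s) = (9/2)s^3 - (99/2)s^2 + 171s - 180
  9·L_2(s) = -(9/2)s^3 + 45s^2 - (279/2)s + 135
  (-5)·L_3(s) = -(5/6)s^3 + (15/2)s^2 - (65/3)s + 20
Adding term by term: -2s^3 + 17s^2 - 45s + 45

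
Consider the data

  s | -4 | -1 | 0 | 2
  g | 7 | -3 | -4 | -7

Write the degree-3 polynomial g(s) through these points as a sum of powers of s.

g(s) = -(1/8)s^3 - (1/24)s^2 - (11/12)s - 4

Newton's divided differences:
g[-4,-1] = (-3 - 7) / (-1 - (-4)) = -10/3
g[-1,0] = (-4 - (-3)) / (0 - (-1)) = -1
g[0,2] = (-7 - (-4)) / (2 - 0) = -3/2
g[-4,-1,0] = (-1 - (-10/3)) / (0 - (-4)) = 7/12
g[-1,0,2] = (-3/2 - (-1)) / (2 - (-1)) = -1/6
g[-4,-1,0,2] = (-1/6 - 7/12) / (2 - (-4)) = -1/8
g(s) = 7 + (-10/3)·(s + 4) + (7/12)·(s + 4)(s + 1) + (-1/8)·(s + 4)(s + 1)s
Expanding: g(s) = -(1/8)s^3 - (1/24)s^2 - (11/12)s - 4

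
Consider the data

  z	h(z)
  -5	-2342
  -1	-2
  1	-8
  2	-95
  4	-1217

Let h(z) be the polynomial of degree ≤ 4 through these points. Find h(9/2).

Evaluate each Lagrange basis at z = 9/2:
L_0(9/2) = (11/2)·(7/2)·(5/2)·(1/2)/[(-4)·(-6)·(-7)·(-9)] = 55/3456
L_1(9/2) = (19/2)·(7/2)·(5/2)·(1/2)/[(4)·(-2)·(-3)·(-5)] = -133/384
L_2(9/2) = (19/2)·(11/2)·(5/2)·(1/2)/[(6)·(2)·(-1)·(-3)] = 1045/576
L_3(9/2) = (19/2)·(11/2)·(7/2)·(1/2)/[(7)·(3)·(1)·(-2)] = -209/96
L_4(9/2) = (19/2)·(11/2)·(7/2)·(5/2)/[(9)·(5)·(3)·(2)] = 1463/864
Sum: (-2342)·(55/3456) + (-2)·(-133/384) + (-8)·(1045/576) + (-95)·(-209/96) + (-1217)·(1463/864) = -1905

-1905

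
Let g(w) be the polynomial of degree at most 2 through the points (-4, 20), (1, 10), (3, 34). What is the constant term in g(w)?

4

Build the Lagrange basis polynomials:
L_0(w) = (w - 1)(w - 3) / [35] = (1/35)w^2 - (4/35)w + 3/35
L_1(w) = (w + 4)(w - 3) / [-10] = -(1/10)w^2 - (1/10)w + 6/5
L_2(w) = (w + 4)(w - 1) / [14] = (1/14)w^2 + (3/14)w - 2/7
g(w) = 20·L_0 + 10·L_1 + 34·L_2
Only the constant term is needed; take it from each L_i and combine:
20·(3/35) + 10·(6/5) + 34·(-2/7) = 4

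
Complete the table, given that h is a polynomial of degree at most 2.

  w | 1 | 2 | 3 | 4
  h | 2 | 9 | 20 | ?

The 3 known values determine h uniquely (degree ≤ 2).
L_0(4) = (2)·(1)/[(-1)·(-2)] = 1
L_1(4) = (3)·(1)/[(1)·(-1)] = -3
L_2(4) = (3)·(2)/[(2)·(1)] = 3
Sum: 2·(1) + 9·(-3) + 20·(3) = 35

35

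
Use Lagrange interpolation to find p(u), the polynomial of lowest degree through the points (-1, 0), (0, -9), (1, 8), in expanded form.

p(u) = 13u^2 + 4u - 9

L_0(u) = u(u - 1) / [2] = (1/2)u^2 - (1/2)u
L_1(u) = (u + 1)(u - 1) / [-1] = -u^2 + 1
L_2(u) = (u + 1)u / [2] = (1/2)u^2 + (1/2)u
p(u) = 0·L_0 + (-9)·L_1 + 8·L_2
  0·L_0(u) = 0
  (-9)·L_1(u) = 9u^2 - 9
  8·L_2(u) = 4u^2 + 4u
Adding term by term: 13u^2 + 4u - 9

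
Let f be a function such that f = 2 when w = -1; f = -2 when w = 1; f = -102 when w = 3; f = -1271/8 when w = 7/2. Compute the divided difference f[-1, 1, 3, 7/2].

-3

f[-1,1] = (-2 - 2) / (1 - (-1)) = -2
f[1,3] = (-102 - (-2)) / (3 - 1) = -50
f[3,7/2] = (-1271/8 - (-102)) / (7/2 - 3) = -455/4
f[-1,1,3] = (-50 - (-2)) / (3 - (-1)) = -12
f[1,3,7/2] = (-455/4 - (-50)) / (7/2 - 1) = -51/2
f[-1,1,3,7/2] = (-51/2 - (-12)) / (7/2 - (-1)) = -3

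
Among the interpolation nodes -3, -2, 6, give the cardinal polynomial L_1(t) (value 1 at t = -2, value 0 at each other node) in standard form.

L_1(t) = -(1/8)t^2 + (3/8)t + 9/4

L_1(t) = (t + 3)(t - 6) / [(1)·(-8)]
       = (t^2 - 3t - 18) / (-8)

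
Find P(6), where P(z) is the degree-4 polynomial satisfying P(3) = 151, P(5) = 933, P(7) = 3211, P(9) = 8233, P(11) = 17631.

Evaluate each Lagrange basis at z = 6:
L_0(6) = (1)·(-1)·(-3)·(-5)/[(-2)·(-4)·(-6)·(-8)] = -5/128
L_1(6) = (3)·(-1)·(-3)·(-5)/[(2)·(-2)·(-4)·(-6)] = 15/32
L_2(6) = (3)·(1)·(-3)·(-5)/[(4)·(2)·(-2)·(-4)] = 45/64
L_3(6) = (3)·(1)·(-1)·(-5)/[(6)·(4)·(2)·(-2)] = -5/32
L_4(6) = (3)·(1)·(-1)·(-3)/[(8)·(6)·(4)·(2)] = 3/128
Sum: 151·(-5/128) + 933·(15/32) + 3211·(45/64) + 8233·(-5/32) + 17631·(3/128) = 1816

1816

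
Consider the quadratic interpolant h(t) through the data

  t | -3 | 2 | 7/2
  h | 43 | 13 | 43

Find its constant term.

1

Build the Lagrange basis polynomials:
L_0(t) = (t - 2)(t - 7/2) / [65/2] = (2/65)t^2 - (11/65)t + 14/65
L_1(t) = (t + 3)(t - 7/2) / [-15/2] = -(2/15)t^2 + (1/15)t + 7/5
L_2(t) = (t + 3)(t - 2) / [39/4] = (4/39)t^2 + (4/39)t - 8/13
h(t) = 43·L_0 + 13·L_1 + 43·L_2
Only the constant term is needed; take it from each L_i and combine:
43·(14/65) + 13·(7/5) + 43·(-8/13) = 1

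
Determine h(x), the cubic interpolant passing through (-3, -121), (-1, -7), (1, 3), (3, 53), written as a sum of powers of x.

h(x) = 3x^3 - 4x^2 + 2x + 2

Newton's divided differences:
h[-3,-1] = (-7 - (-121)) / (-1 - (-3)) = 57
h[-1,1] = (3 - (-7)) / (1 - (-1)) = 5
h[1,3] = (53 - 3) / (3 - 1) = 25
h[-3,-1,1] = (5 - 57) / (1 - (-3)) = -13
h[-1,1,3] = (25 - 5) / (3 - (-1)) = 5
h[-3,-1,1,3] = (5 - (-13)) / (3 - (-3)) = 3
h(x) = -121 + 57·(x + 3) + (-13)·(x + 3)(x + 1) + 3·(x + 3)(x + 1)(x - 1)
Expanding: h(x) = 3x^3 - 4x^2 + 2x + 2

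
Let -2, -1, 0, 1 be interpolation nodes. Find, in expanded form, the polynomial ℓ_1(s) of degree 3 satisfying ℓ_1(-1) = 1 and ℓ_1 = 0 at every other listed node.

ℓ_1(s) = (1/2)s^3 + (1/2)s^2 - s

ℓ_1(s) = (s + 2)s(s - 1) / [(1)·(-1)·(-2)]
       = (s^3 + s^2 - 2s) / (2)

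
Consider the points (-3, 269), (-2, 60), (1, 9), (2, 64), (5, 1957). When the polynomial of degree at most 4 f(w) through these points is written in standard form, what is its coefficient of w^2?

Build the Lagrange basis polynomials:
L_0(w) = (w + 2)(w - 1)(w - 2)(w - 5) / [160] = (1/160)w^4 - (3/80)w^3 + (1/160)w^2 + (3/20)w - 1/8
L_1(w) = (w + 3)(w - 1)(w - 2)(w - 5) / [-84] = -(1/84)w^4 + (5/84)w^3 + (1/12)w^2 - (41/84)w + 5/14
L_2(w) = (w + 3)(w + 2)(w - 2)(w - 5) / [48] = (1/48)w^4 - (1/24)w^3 - (19/48)w^2 + (1/6)w + 5/4
L_3(w) = (w + 3)(w + 2)(w - 1)(w - 5) / [-60] = -(1/60)w^4 + (1/60)w^3 + (19/60)w^2 + (11/60)w - 1/2
L_4(w) = (w + 3)(w + 2)(w - 1)(w - 2) / [672] = (1/672)w^4 + (1/336)w^3 - (1/96)w^2 - (1/84)w + 1/56
f(w) = 269·L_0 + 60·L_1 + 9·L_2 + 64·L_3 + 1957·L_4
Only the coefficient of w^2 is needed; take it from each L_i and combine:
269·(1/160) + 60·(1/12) + 9·(-19/48) + 64·(19/60) + 1957·(-1/96) = 3

3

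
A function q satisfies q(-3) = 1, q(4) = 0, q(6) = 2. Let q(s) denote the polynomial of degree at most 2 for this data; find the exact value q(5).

55/63

Using Newton's divided-difference form:
q[-3,4] = (0 - 1) / (4 - (-3)) = -1/7
q[4,6] = (2 - 0) / (6 - 4) = 1
q[-3,4,6] = (1 - (-1/7)) / (6 - (-3)) = 8/63
q(5) = 1 + (-1/7)·(8) + (8/63)·(8)·(1) = 55/63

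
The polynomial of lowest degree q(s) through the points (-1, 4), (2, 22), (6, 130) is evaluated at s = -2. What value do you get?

10

Using Newton's divided-difference form:
q[-1,2] = (22 - 4) / (2 - (-1)) = 6
q[2,6] = (130 - 22) / (6 - 2) = 27
q[-1,2,6] = (27 - 6) / (6 - (-1)) = 3
q(-2) = 4 + 6·(-1) + 3·(-1)·(-4) = 10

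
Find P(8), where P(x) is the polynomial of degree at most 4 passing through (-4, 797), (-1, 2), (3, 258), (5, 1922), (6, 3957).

Using Newton's divided-difference form:
P[-4,-1] = (2 - 797) / (-1 - (-4)) = -265
P[-1,3] = (258 - 2) / (3 - (-1)) = 64
P[3,5] = (1922 - 258) / (5 - 3) = 832
P[5,6] = (3957 - 1922) / (6 - 5) = 2035
P[-4,-1,3] = (64 - (-265)) / (3 - (-4)) = 47
P[-1,3,5] = (832 - 64) / (5 - (-1)) = 128
P[3,5,6] = (2035 - 832) / (6 - 3) = 401
P[-4,-1,3,5] = (128 - 47) / (5 - (-4)) = 9
P[-1,3,5,6] = (401 - 128) / (6 - (-1)) = 39
P[-4,-1,3,5,6] = (39 - 9) / (6 - (-4)) = 3
P(8) = 797 + (-265)·(12) + 47·(12)·(9) + 9·(12)·(9)·(5) + 3·(12)·(9)·(5)·(3) = 12413

12413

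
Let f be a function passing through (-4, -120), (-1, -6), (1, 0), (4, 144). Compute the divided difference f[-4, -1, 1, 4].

2

f[-4,-1] = (-6 - (-120)) / (-1 - (-4)) = 38
f[-1,1] = (0 - (-6)) / (1 - (-1)) = 3
f[1,4] = (144 - 0) / (4 - 1) = 48
f[-4,-1,1] = (3 - 38) / (1 - (-4)) = -7
f[-1,1,4] = (48 - 3) / (4 - (-1)) = 9
f[-4,-1,1,4] = (9 - (-7)) / (4 - (-4)) = 2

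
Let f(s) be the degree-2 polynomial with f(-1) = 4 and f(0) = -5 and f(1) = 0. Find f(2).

19

Evaluate each Lagrange basis at s = 2:
L_0(2) = (2)·(1)/[(-1)·(-2)] = 1
L_1(2) = (3)·(1)/[(1)·(-1)] = -3
L_2(2) = (3)·(2)/[(2)·(1)] = 3
Sum: 4·(1) + (-5)·(-3) + 0 = 19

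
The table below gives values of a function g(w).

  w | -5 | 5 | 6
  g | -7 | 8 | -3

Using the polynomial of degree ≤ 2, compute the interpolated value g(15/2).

Evaluate each Lagrange basis at w = 15/2:
L_0(15/2) = (5/2)·(3/2)/[(-10)·(-11)] = 3/88
L_1(15/2) = (25/2)·(3/2)/[(10)·(-1)] = -15/8
L_2(15/2) = (25/2)·(5/2)/[(11)·(1)] = 125/44
Sum: (-7)·(3/88) + 8·(-15/8) + (-3)·(125/44) = -2091/88

-2091/88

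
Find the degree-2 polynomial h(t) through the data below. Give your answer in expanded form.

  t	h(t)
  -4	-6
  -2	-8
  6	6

L_0(t) = (t + 2)(t - 6) / [20] = (1/20)t^2 - (1/5)t - 3/5
L_1(t) = (t + 4)(t - 6) / [-16] = -(1/16)t^2 + (1/8)t + 3/2
L_2(t) = (t + 4)(t + 2) / [80] = (1/80)t^2 + (3/40)t + 1/10
h(t) = (-6)·L_0 + (-8)·L_1 + 6·L_2
  (-6)·L_0(t) = -(3/10)t^2 + (6/5)t + 18/5
  (-8)·L_1(t) = (1/2)t^2 - t - 12
  6·L_2(t) = (3/40)t^2 + (9/20)t + 3/5
Adding term by term: (11/40)t^2 + (13/20)t - 39/5

h(t) = (11/40)t^2 + (13/20)t - 39/5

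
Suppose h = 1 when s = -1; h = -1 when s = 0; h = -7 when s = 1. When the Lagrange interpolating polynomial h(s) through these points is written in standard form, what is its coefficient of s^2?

-2

Build the Lagrange basis polynomials:
L_0(s) = s(s - 1) / [2] = (1/2)s^2 - (1/2)s
L_1(s) = (s + 1)(s - 1) / [-1] = -s^2 + 1
L_2(s) = (s + 1)s / [2] = (1/2)s^2 + (1/2)s
h(s) = 1·L_0 + (-1)·L_1 + (-7)·L_2
Only the coefficient of s^2 is needed; take it from each L_i and combine:
1·(1/2) + (-1)·(-1) + (-7)·(1/2) = -2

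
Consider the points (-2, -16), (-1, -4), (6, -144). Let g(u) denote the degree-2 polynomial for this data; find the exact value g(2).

-16

Evaluate each Lagrange basis at u = 2:
L_0(2) = (3)·(-4)/[(-1)·(-8)] = -3/2
L_1(2) = (4)·(-4)/[(1)·(-7)] = 16/7
L_2(2) = (4)·(3)/[(8)·(7)] = 3/14
Sum: (-16)·(-3/2) + (-4)·(16/7) + (-144)·(3/14) = -16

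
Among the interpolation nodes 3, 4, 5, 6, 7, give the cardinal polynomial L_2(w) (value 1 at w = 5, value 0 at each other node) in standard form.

L_2(w) = (w - 3)(w - 4)(w - 6)(w - 7) / [(2)·(1)·(-1)·(-2)]
       = (w^4 - 20w^3 + 145w^2 - 450w + 504) / (4)

L_2(w) = (1/4)w^4 - 5w^3 + (145/4)w^2 - (225/2)w + 126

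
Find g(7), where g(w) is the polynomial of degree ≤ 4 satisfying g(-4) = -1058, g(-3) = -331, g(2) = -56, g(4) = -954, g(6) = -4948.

Evaluate each Lagrange basis at w = 7:
L_0(7) = (10)·(5)·(3)·(1)/[(-1)·(-6)·(-8)·(-10)] = 5/16
L_1(7) = (11)·(5)·(3)·(1)/[(1)·(-5)·(-7)·(-9)] = -11/21
L_2(7) = (11)·(10)·(3)·(1)/[(6)·(5)·(-2)·(-4)] = 11/8
L_3(7) = (11)·(10)·(5)·(1)/[(8)·(7)·(2)·(-2)] = -275/112
L_4(7) = (11)·(10)·(5)·(3)/[(10)·(9)·(4)·(2)] = 55/24
Sum: (-1058)·(5/16) + (-331)·(-11/21) + (-56)·(11/8) + (-954)·(-275/112) + (-4948)·(55/24) = -9231

-9231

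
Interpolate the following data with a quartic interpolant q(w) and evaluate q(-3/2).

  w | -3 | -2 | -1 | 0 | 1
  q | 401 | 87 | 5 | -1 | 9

29

Using Newton's divided-difference form:
q[-3,-2] = (87 - 401) / (-2 - (-3)) = -314
q[-2,-1] = (5 - 87) / (-1 - (-2)) = -82
q[-1,0] = (-1 - 5) / (0 - (-1)) = -6
q[0,1] = (9 - (-1)) / (1 - 0) = 10
q[-3,-2,-1] = (-82 - (-314)) / (-1 - (-3)) = 116
q[-2,-1,0] = (-6 - (-82)) / (0 - (-2)) = 38
q[-1,0,1] = (10 - (-6)) / (1 - (-1)) = 8
q[-3,-2,-1,0] = (38 - 116) / (0 - (-3)) = -26
q[-2,-1,0,1] = (8 - 38) / (1 - (-2)) = -10
q[-3,-2,-1,0,1] = (-10 - (-26)) / (1 - (-3)) = 4
q(-3/2) = 401 + (-314)·(3/2) + 116·(3/2)·(1/2) + (-26)·(3/2)·(1/2)·(-1/2) + 4·(3/2)·(1/2)·(-1/2)·(-3/2) = 29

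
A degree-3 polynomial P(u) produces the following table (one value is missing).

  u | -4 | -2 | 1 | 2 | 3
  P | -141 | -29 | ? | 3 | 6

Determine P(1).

The 4 known values determine P uniquely (degree ≤ 3).
Evaluate each Lagrange basis at u = 1:
L_0(1) = (3)·(-1)·(-2)/[(-2)·(-6)·(-7)] = -1/14
L_1(1) = (5)·(-1)·(-2)/[(2)·(-4)·(-5)] = 1/4
L_2(1) = (5)·(3)·(-2)/[(6)·(4)·(-1)] = 5/4
L_3(1) = (5)·(3)·(-1)/[(7)·(5)·(1)] = -3/7
Sum: (-141)·(-1/14) + (-29)·(1/4) + 3·(5/4) + 6·(-3/7) = 4

4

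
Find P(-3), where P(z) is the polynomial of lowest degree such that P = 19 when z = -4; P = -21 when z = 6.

Evaluate each Lagrange basis at z = -3:
L_0(-3) = (-9)/[(-10)] = 9/10
L_1(-3) = (1)/[(10)] = 1/10
Sum: 19·(9/10) + (-21)·(1/10) = 15

15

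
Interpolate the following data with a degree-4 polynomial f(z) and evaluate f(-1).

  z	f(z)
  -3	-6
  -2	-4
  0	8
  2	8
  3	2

34/15

Evaluate each Lagrange basis at z = -1:
L_0(-1) = (1)·(-1)·(-3)·(-4)/[(-1)·(-3)·(-5)·(-6)] = -2/15
L_1(-1) = (2)·(-1)·(-3)·(-4)/[(1)·(-2)·(-4)·(-5)] = 3/5
L_2(-1) = (2)·(1)·(-3)·(-4)/[(3)·(2)·(-2)·(-3)] = 2/3
L_3(-1) = (2)·(1)·(-1)·(-4)/[(5)·(4)·(2)·(-1)] = -1/5
L_4(-1) = (2)·(1)·(-1)·(-3)/[(6)·(5)·(3)·(1)] = 1/15
Sum: (-6)·(-2/15) + (-4)·(3/5) + 8·(2/3) + 8·(-1/5) + 2·(1/15) = 34/15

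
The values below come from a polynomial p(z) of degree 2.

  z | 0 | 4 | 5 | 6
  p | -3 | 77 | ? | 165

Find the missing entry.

The 3 known values determine p uniquely (degree ≤ 2).
L_0(5) = (1)·(-1)/[(-4)·(-6)] = -1/24
L_1(5) = (5)·(-1)/[(4)·(-2)] = 5/8
L_2(5) = (5)·(1)/[(6)·(2)] = 5/12
Sum: (-3)·(-1/24) + 77·(5/8) + 165·(5/12) = 117

117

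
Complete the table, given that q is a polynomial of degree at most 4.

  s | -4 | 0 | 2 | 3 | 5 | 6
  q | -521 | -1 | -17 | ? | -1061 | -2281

-115

The 5 known values determine q uniquely (degree ≤ 4).
L_0(3) = (3)·(1)·(-2)·(-3)/[(-4)·(-6)·(-9)·(-10)] = 1/120
L_1(3) = (7)·(1)·(-2)·(-3)/[(4)·(-2)·(-5)·(-6)] = -7/40
L_2(3) = (7)·(3)·(-2)·(-3)/[(6)·(2)·(-3)·(-4)] = 7/8
L_3(3) = (7)·(3)·(1)·(-3)/[(9)·(5)·(3)·(-1)] = 7/15
L_4(3) = (7)·(3)·(1)·(-2)/[(10)·(6)·(4)·(1)] = -7/40
Sum: (-521)·(1/120) + (-1)·(-7/40) + (-17)·(7/8) + (-1061)·(7/15) + (-2281)·(-7/40) = -115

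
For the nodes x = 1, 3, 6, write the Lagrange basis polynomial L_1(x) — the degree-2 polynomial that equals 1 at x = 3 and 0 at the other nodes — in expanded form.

L_1(x) = (x - 1)(x - 6) / [(2)·(-3)]
       = (x^2 - 7x + 6) / (-6)

L_1(x) = -(1/6)x^2 + (7/6)x - 1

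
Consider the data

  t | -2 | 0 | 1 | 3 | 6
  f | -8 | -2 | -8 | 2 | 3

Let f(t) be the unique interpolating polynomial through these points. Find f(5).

127/6

Using Newton's divided-difference form:
f[-2,0] = (-2 - (-8)) / (0 - (-2)) = 3
f[0,1] = (-8 - (-2)) / (1 - 0) = -6
f[1,3] = (2 - (-8)) / (3 - 1) = 5
f[3,6] = (3 - 2) / (6 - 3) = 1/3
f[-2,0,1] = (-6 - 3) / (1 - (-2)) = -3
f[0,1,3] = (5 - (-6)) / (3 - 0) = 11/3
f[1,3,6] = (1/3 - 5) / (6 - 1) = -14/15
f[-2,0,1,3] = (11/3 - (-3)) / (3 - (-2)) = 4/3
f[0,1,3,6] = (-14/15 - 11/3) / (6 - 0) = -23/30
f[-2,0,1,3,6] = (-23/30 - 4/3) / (6 - (-2)) = -21/80
f(5) = -8 + 3·(7) + (-3)·(7)·(5) + (4/3)·(7)·(5)·(4) + (-21/80)·(7)·(5)·(4)·(2) = 127/6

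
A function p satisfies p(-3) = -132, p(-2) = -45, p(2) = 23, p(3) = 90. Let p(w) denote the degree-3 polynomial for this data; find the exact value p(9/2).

651/2

Evaluate each Lagrange basis at w = 9/2:
L_0(9/2) = (13/2)·(5/2)·(3/2)/[(-1)·(-5)·(-6)] = -13/16
L_1(9/2) = (15/2)·(5/2)·(3/2)/[(1)·(-4)·(-5)] = 45/32
L_2(9/2) = (15/2)·(13/2)·(3/2)/[(5)·(4)·(-1)] = -117/32
L_3(9/2) = (15/2)·(13/2)·(5/2)/[(6)·(5)·(1)] = 65/16
Sum: (-132)·(-13/16) + (-45)·(45/32) + 23·(-117/32) + 90·(65/16) = 651/2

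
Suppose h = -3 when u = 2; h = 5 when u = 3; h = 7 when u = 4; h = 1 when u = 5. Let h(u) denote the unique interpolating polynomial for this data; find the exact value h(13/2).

L_0(13/2) = (7/2)·(5/2)·(3/2)/[(-1)·(-2)·(-3)] = -35/16
L_1(13/2) = (9/2)·(5/2)·(3/2)/[(1)·(-1)·(-2)] = 135/16
L_2(13/2) = (9/2)·(7/2)·(3/2)/[(2)·(1)·(-1)] = -189/16
L_3(13/2) = (9/2)·(7/2)·(5/2)/[(3)·(2)·(1)] = 105/16
Sum: (-3)·(-35/16) + 5·(135/16) + 7·(-189/16) + 1·(105/16) = -219/8

-219/8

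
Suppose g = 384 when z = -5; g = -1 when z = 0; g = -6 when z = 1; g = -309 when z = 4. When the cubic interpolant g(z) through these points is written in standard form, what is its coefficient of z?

3

L_0(z) = z(z - 1)(z - 4) / [-270] = -(1/270)z^3 + (1/54)z^2 - (2/135)z
L_1(z) = (z + 5)(z - 1)(z - 4) / [20] = (1/20)z^3 - (21/20)z + 1
L_2(z) = (z + 5)z(z - 4) / [-18] = -(1/18)z^3 - (1/18)z^2 + (10/9)z
L_3(z) = (z + 5)z(z - 1) / [108] = (1/108)z^3 + (1/27)z^2 - (5/108)z
g(z) = 384·L_0 + (-1)·L_1 + (-6)·L_2 + (-309)·L_3
Only the coefficient of z is needed; take it from each L_i and combine:
384·(-2/135) + (-1)·(-21/20) + (-6)·(10/9) + (-309)·(-5/108) = 3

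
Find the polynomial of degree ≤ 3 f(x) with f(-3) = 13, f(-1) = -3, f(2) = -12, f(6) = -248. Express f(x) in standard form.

Build the Lagrange basis polynomials:
L_0(x) = (x + 1)(x - 2)(x - 6) / [-90] = -(1/90)x^3 + (7/90)x^2 - (2/45)x - 2/15
L_1(x) = (x + 3)(x - 2)(x - 6) / [42] = (1/42)x^3 - (5/42)x^2 - (2/7)x + 6/7
L_2(x) = (x + 3)(x + 1)(x - 6) / [-60] = -(1/60)x^3 + (1/30)x^2 + (7/20)x + 3/10
L_3(x) = (x + 3)(x + 1)(x - 2) / [252] = (1/252)x^3 + (1/126)x^2 - (5/252)x - 1/42
f(x) = 13·L_0 + (-3)·L_1 + (-12)·L_2 + (-248)·L_3
  13·L_0(x) = -(13/90)x^3 + (91/90)x^2 - (26/45)x - 26/15
  (-3)·L_1(x) = -(1/14)x^3 + (5/14)x^2 + (6/7)x - 18/7
  (-12)·L_2(x) = (1/5)x^3 - (2/5)x^2 - (21/5)x - 18/5
  (-248)·L_3(x) = -(62/63)x^3 - (124/63)x^2 + (310/63)x + 124/21
Adding term by term: -x^3 - x^2 + x - 2

f(x) = -x^3 - x^2 + x - 2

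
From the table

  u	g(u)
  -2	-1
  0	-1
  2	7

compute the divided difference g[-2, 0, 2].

g[-2,0] = (-1 - (-1)) / (0 - (-2)) = 0
g[0,2] = (7 - (-1)) / (2 - 0) = 4
g[-2,0,2] = (4 - 0) / (2 - (-2)) = 1

1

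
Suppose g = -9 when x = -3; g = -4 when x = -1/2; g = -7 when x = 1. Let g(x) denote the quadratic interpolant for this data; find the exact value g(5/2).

-29/2

L_0(5/2) = (3)·(3/2)/[(-5/2)·(-4)] = 9/20
L_1(5/2) = (11/2)·(3/2)/[(5/2)·(-3/2)] = -11/5
L_2(5/2) = (11/2)·(3)/[(4)·(3/2)] = 11/4
Sum: (-9)·(9/20) + (-4)·(-11/5) + (-7)·(11/4) = -29/2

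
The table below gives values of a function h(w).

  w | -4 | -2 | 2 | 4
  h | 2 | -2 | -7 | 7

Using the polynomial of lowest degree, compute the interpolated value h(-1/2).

-1637/256

Evaluate each Lagrange basis at w = -1/2:
L_0(-1/2) = (3/2)·(-5/2)·(-9/2)/[(-2)·(-6)·(-8)] = -45/256
L_1(-1/2) = (7/2)·(-5/2)·(-9/2)/[(2)·(-4)·(-6)] = 105/128
L_2(-1/2) = (7/2)·(3/2)·(-9/2)/[(6)·(4)·(-2)] = 63/128
L_3(-1/2) = (7/2)·(3/2)·(-5/2)/[(8)·(6)·(2)] = -35/256
Sum: 2·(-45/256) + (-2)·(105/128) + (-7)·(63/128) + 7·(-35/256) = -1637/256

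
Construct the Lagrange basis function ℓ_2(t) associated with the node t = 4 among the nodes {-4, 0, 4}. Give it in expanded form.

ℓ_2(t) = (t + 4)t / [(8)·(4)]
       = (t^2 + 4t) / (32)

ℓ_2(t) = (1/32)t^2 + (1/8)t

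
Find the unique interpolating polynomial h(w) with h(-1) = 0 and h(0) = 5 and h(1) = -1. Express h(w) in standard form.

Build the Lagrange basis polynomials:
L_0(w) = w(w - 1) / [2] = (1/2)w^2 - (1/2)w
L_1(w) = (w + 1)(w - 1) / [-1] = -w^2 + 1
L_2(w) = (w + 1)w / [2] = (1/2)w^2 + (1/2)w
h(w) = 0·L_0 + 5·L_1 + (-1)·L_2
  0·L_0(w) = 0
  5·L_1(w) = -5w^2 + 5
  (-1)·L_2(w) = -(1/2)w^2 - (1/2)w
Adding term by term: -(11/2)w^2 - (1/2)w + 5

h(w) = -(11/2)w^2 - (1/2)w + 5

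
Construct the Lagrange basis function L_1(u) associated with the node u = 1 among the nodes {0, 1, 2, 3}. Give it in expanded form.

L_1(u) = u(u - 2)(u - 3) / [(1)·(-1)·(-2)]
       = (u^3 - 5u^2 + 6u) / (2)

L_1(u) = (1/2)u^3 - (5/2)u^2 + 3u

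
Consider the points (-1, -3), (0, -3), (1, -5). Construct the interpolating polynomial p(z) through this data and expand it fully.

L_0(z) = z(z - 1) / [2] = (1/2)z^2 - (1/2)z
L_1(z) = (z + 1)(z - 1) / [-1] = -z^2 + 1
L_2(z) = (z + 1)z / [2] = (1/2)z^2 + (1/2)z
p(z) = (-3)·L_0 + (-3)·L_1 + (-5)·L_2
  (-3)·L_0(z) = -(3/2)z^2 + (3/2)z
  (-3)·L_1(z) = 3z^2 - 3
  (-5)·L_2(z) = -(5/2)z^2 - (5/2)z
Adding term by term: -z^2 - z - 3

p(z) = -z^2 - z - 3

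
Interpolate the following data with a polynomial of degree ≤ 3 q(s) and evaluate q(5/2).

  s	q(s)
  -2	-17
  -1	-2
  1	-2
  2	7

19

Using Newton's divided-difference form:
q[-2,-1] = (-2 - (-17)) / (-1 - (-2)) = 15
q[-1,1] = (-2 - (-2)) / (1 - (-1)) = 0
q[1,2] = (7 - (-2)) / (2 - 1) = 9
q[-2,-1,1] = (0 - 15) / (1 - (-2)) = -5
q[-1,1,2] = (9 - 0) / (2 - (-1)) = 3
q[-2,-1,1,2] = (3 - (-5)) / (2 - (-2)) = 2
q(5/2) = -17 + 15·(9/2) + (-5)·(9/2)·(7/2) + 2·(9/2)·(7/2)·(3/2) = 19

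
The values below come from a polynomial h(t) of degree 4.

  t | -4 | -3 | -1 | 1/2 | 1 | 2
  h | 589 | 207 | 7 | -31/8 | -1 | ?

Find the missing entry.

The 5 known values determine h uniquely (degree ≤ 4).
Evaluate each Lagrange basis at t = 2:
L_0(2) = (5)·(3)·(3/2)·(1)/[(-1)·(-3)·(-9/2)·(-5)] = 1/3
L_1(2) = (6)·(3)·(3/2)·(1)/[(1)·(-2)·(-7/2)·(-4)] = -27/28
L_2(2) = (6)·(5)·(3/2)·(1)/[(3)·(2)·(-3/2)·(-2)] = 5/2
L_3(2) = (6)·(5)·(3)·(1)/[(9/2)·(7/2)·(3/2)·(-1/2)] = -160/21
L_4(2) = (6)·(5)·(3)·(3/2)/[(5)·(4)·(2)·(1/2)] = 27/4
Sum: 589·(1/3) + 207·(-27/28) + 7·(5/2) + (-31/8)·(-160/21) + (-1)·(27/4) = 37

37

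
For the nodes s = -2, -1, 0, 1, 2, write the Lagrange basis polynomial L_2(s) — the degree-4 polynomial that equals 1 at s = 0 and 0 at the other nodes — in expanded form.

L_2(s) = (s + 2)(s + 1)(s - 1)(s - 2) / [(2)·(1)·(-1)·(-2)]
       = (s^4 - 5s^2 + 4) / (4)

L_2(s) = (1/4)s^4 - (5/4)s^2 + 1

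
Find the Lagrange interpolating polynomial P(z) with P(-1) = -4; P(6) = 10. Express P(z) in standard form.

P(z) = 2z - 2

Build the Lagrange basis polynomials:
L_0(z) = (z - 6) / [-7] = -(1/7)z + 6/7
L_1(z) = (z + 1) / [7] = (1/7)z + 1/7
P(z) = (-4)·L_0 + 10·L_1
  (-4)·L_0(z) = (4/7)z - 24/7
  10·L_1(z) = (10/7)z + 10/7
Adding term by term: 2z - 2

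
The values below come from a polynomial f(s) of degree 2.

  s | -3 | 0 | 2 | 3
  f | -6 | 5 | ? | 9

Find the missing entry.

The 3 known values determine f uniquely (degree ≤ 2).
Evaluate each Lagrange basis at s = 2:
L_0(2) = (2)·(-1)/[(-3)·(-6)] = -1/9
L_1(2) = (5)·(-1)/[(3)·(-3)] = 5/9
L_2(2) = (5)·(2)/[(6)·(3)] = 5/9
Sum: (-6)·(-1/9) + 5·(5/9) + 9·(5/9) = 76/9

76/9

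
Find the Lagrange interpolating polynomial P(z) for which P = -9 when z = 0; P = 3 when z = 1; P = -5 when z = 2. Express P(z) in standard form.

Build the Lagrange basis polynomials:
L_0(z) = (z - 1)(z - 2) / [2] = (1/2)z^2 - (3/2)z + 1
L_1(z) = z(z - 2) / [-1] = -z^2 + 2z
L_2(z) = z(z - 1) / [2] = (1/2)z^2 - (1/2)z
P(z) = (-9)·L_0 + 3·L_1 + (-5)·L_2
  (-9)·L_0(z) = -(9/2)z^2 + (27/2)z - 9
  3·L_1(z) = -3z^2 + 6z
  (-5)·L_2(z) = -(5/2)z^2 + (5/2)z
Adding term by term: -10z^2 + 22z - 9

P(z) = -10z^2 + 22z - 9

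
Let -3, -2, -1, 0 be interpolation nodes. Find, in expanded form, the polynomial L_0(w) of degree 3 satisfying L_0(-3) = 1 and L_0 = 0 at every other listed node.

L_0(w) = (w + 2)(w + 1)w / [(-1)·(-2)·(-3)]
       = (w^3 + 3w^2 + 2w) / (-6)

L_0(w) = -(1/6)w^3 - (1/2)w^2 - (1/3)w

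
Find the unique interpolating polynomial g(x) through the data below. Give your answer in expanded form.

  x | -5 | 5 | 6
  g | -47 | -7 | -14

g(x) = -x^2 + 4x - 2

Build the Lagrange basis polynomials:
L_0(x) = (x - 5)(x - 6) / [110] = (1/110)x^2 - (1/10)x + 3/11
L_1(x) = (x + 5)(x - 6) / [-10] = -(1/10)x^2 + (1/10)x + 3
L_2(x) = (x + 5)(x - 5) / [11] = (1/11)x^2 - 25/11
g(x) = (-47)·L_0 + (-7)·L_1 + (-14)·L_2
  (-47)·L_0(x) = -(47/110)x^2 + (47/10)x - 141/11
  (-7)·L_1(x) = (7/10)x^2 - (7/10)x - 21
  (-14)·L_2(x) = -(14/11)x^2 + 350/11
Adding term by term: -x^2 + 4x - 2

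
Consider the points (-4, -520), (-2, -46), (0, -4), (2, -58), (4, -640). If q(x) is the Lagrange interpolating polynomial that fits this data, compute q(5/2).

L_0(5/2) = (9/2)·(5/2)·(1/2)·(-3/2)/[(-2)·(-4)·(-6)·(-8)] = -45/2048
L_1(5/2) = (13/2)·(5/2)·(1/2)·(-3/2)/[(2)·(-2)·(-4)·(-6)] = 65/512
L_2(5/2) = (13/2)·(9/2)·(1/2)·(-3/2)/[(4)·(2)·(-2)·(-4)] = -351/1024
L_3(5/2) = (13/2)·(9/2)·(5/2)·(-3/2)/[(6)·(4)·(2)·(-2)] = 585/512
L_4(5/2) = (13/2)·(9/2)·(5/2)·(1/2)/[(8)·(6)·(4)·(2)] = 195/2048
Sum: (-520)·(-45/2048) + (-46)·(65/512) + (-4)·(-351/1024) + (-58)·(585/512) + (-640)·(195/2048) = -481/4

-481/4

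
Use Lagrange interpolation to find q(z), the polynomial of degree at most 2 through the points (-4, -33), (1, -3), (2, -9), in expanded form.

q(z) = -2z^2 - 1

Build the Lagrange basis polynomials:
L_0(z) = (z - 1)(z - 2) / [30] = (1/30)z^2 - (1/10)z + 1/15
L_1(z) = (z + 4)(z - 2) / [-5] = -(1/5)z^2 - (2/5)z + 8/5
L_2(z) = (z + 4)(z - 1) / [6] = (1/6)z^2 + (1/2)z - 2/3
q(z) = (-33)·L_0 + (-3)·L_1 + (-9)·L_2
  (-33)·L_0(z) = -(11/10)z^2 + (33/10)z - 11/5
  (-3)·L_1(z) = (3/5)z^2 + (6/5)z - 24/5
  (-9)·L_2(z) = -(3/2)z^2 - (9/2)z + 6
Adding term by term: -2z^2 - 1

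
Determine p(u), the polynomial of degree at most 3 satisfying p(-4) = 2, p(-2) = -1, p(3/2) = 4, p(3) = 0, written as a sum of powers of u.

Build the Lagrange basis polynomials:
L_0(u) = (u + 2)(u - 3/2)(u - 3) / [-77] = -(1/77)u^3 + (5/154)u^2 + (9/154)u - 9/77
L_1(u) = (u + 4)(u - 3/2)(u - 3) / [35] = (1/35)u^3 - (1/70)u^2 - (27/70)u + 18/35
L_2(u) = (u + 4)(u + 2)(u - 3) / [-231/8] = -(8/231)u^3 - (8/77)u^2 + (80/231)u + 64/77
L_3(u) = (u + 4)(u + 2)(u - 3/2) / [105/2] = (2/105)u^3 + (3/35)u^2 - (2/105)u - 8/35
p(u) = 2·L_0 + (-1)·L_1 + 4·L_2 + 0·L_3
  2·L_0(u) = -(2/77)u^3 + (5/77)u^2 + (9/77)u - 18/77
  (-1)·L_1(u) = -(1/35)u^3 + (1/70)u^2 + (27/70)u - 18/35
  4·L_2(u) = -(32/231)u^3 - (32/77)u^2 + (320/231)u + 256/77
  0·L_3(u) = 0
Adding term by term: -(223/1155)u^3 - (37/110)u^2 + (623/330)u + 992/385

p(u) = -(223/1155)u^3 - (37/110)u^2 + (623/330)u + 992/385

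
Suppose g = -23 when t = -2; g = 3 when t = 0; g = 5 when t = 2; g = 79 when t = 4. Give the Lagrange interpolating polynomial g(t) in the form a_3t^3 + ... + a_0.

Build the Lagrange basis polynomials:
L_0(t) = t(t - 2)(t - 4) / [-48] = -(1/48)t^3 + (1/8)t^2 - (1/6)t
L_1(t) = (t + 2)(t - 2)(t - 4) / [16] = (1/16)t^3 - (1/4)t^2 - (1/4)t + 1
L_2(t) = (t + 2)t(t - 4) / [-16] = -(1/16)t^3 + (1/8)t^2 + (1/2)t
L_3(t) = (t + 2)t(t - 2) / [48] = (1/48)t^3 - (1/12)t
g(t) = (-23)·L_0 + 3·L_1 + 5·L_2 + 79·L_3
  (-23)·L_0(t) = (23/48)t^3 - (23/8)t^2 + (23/6)t
  3·L_1(t) = (3/16)t^3 - (3/4)t^2 - (3/4)t + 3
  5·L_2(t) = -(5/16)t^3 + (5/8)t^2 + (5/2)t
  79·L_3(t) = (79/48)t^3 - (79/12)t
Adding term by term: 2t^3 - 3t^2 - t + 3

g(t) = 2t^3 - 3t^2 - t + 3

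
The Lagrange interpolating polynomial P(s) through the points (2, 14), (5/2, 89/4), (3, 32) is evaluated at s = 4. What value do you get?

Evaluate each Lagrange basis at s = 4:
L_0(4) = (3/2)·(1)/[(-1/2)·(-1)] = 3
L_1(4) = (2)·(1)/[(1/2)·(-1/2)] = -8
L_2(4) = (2)·(3/2)/[(1)·(1/2)] = 6
Sum: 14·(3) + 89/4·(-8) + 32·(6) = 56

56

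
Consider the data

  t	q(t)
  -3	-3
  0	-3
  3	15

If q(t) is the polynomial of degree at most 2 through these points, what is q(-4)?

1

Evaluate each Lagrange basis at t = -4:
L_0(-4) = (-4)·(-7)/[(-3)·(-6)] = 14/9
L_1(-4) = (-1)·(-7)/[(3)·(-3)] = -7/9
L_2(-4) = (-1)·(-4)/[(6)·(3)] = 2/9
Sum: (-3)·(14/9) + (-3)·(-7/9) + 15·(2/9) = 1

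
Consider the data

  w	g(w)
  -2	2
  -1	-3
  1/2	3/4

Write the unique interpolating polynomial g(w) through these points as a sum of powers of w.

g(w) = 3w^2 + 4w - 2

Newton's divided differences:
g[-2,-1] = (-3 - 2) / (-1 - (-2)) = -5
g[-1,1/2] = (3/4 - (-3)) / (1/2 - (-1)) = 5/2
g[-2,-1,1/2] = (5/2 - (-5)) / (1/2 - (-2)) = 3
g(w) = 2 + (-5)·(w + 2) + 3·(w + 2)(w + 1)
Expanding: g(w) = 3w^2 + 4w - 2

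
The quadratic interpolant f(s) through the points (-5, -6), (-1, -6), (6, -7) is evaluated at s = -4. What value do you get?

Evaluate each Lagrange basis at s = -4:
L_0(-4) = (-3)·(-10)/[(-4)·(-11)] = 15/22
L_1(-4) = (1)·(-10)/[(4)·(-7)] = 5/14
L_2(-4) = (1)·(-3)/[(11)·(7)] = -3/77
Sum: (-6)·(15/22) + (-6)·(5/14) + (-7)·(-3/77) = -459/77

-459/77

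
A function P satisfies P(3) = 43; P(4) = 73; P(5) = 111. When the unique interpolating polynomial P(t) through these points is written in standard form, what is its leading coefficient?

4

The leading coefficient equals the top divided difference P[3,4,5].
P[3,4] = (73 - 43) / (4 - 3) = 30
P[4,5] = (111 - 73) / (5 - 4) = 38
P[3,4,5] = (38 - 30) / (5 - 3) = 4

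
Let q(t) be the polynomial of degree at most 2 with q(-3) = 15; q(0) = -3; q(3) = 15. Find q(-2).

5

Evaluate each Lagrange basis at t = -2:
L_0(-2) = (-2)·(-5)/[(-3)·(-6)] = 5/9
L_1(-2) = (1)·(-5)/[(3)·(-3)] = 5/9
L_2(-2) = (1)·(-2)/[(6)·(3)] = -1/9
Sum: 15·(5/9) + (-3)·(5/9) + 15·(-1/9) = 5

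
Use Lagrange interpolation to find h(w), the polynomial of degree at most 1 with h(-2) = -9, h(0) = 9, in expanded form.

h(w) = 9w + 9

Build the Lagrange basis polynomials:
L_0(w) = w / [-2] = -(1/2)w
L_1(w) = (w + 2) / [2] = (1/2)w + 1
h(w) = (-9)·L_0 + 9·L_1
  (-9)·L_0(w) = (9/2)w
  9·L_1(w) = (9/2)w + 9
Adding term by term: 9w + 9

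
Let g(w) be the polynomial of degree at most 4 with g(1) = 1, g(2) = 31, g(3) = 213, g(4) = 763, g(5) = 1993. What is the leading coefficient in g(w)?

4

Build the Lagrange basis polynomials:
L_0(w) = (w - 2)(w - 3)(w - 4)(w - 5) / [24] = (1/24)w^4 - (7/12)w^3 + (71/24)w^2 - (77/12)w + 5
L_1(w) = (w - 1)(w - 3)(w - 4)(w - 5) / [-6] = -(1/6)w^4 + (13/6)w^3 - (59/6)w^2 + (107/6)w - 10
L_2(w) = (w - 1)(w - 2)(w - 4)(w - 5) / [4] = (1/4)w^4 - 3w^3 + (49/4)w^2 - (39/2)w + 10
L_3(w) = (w - 1)(w - 2)(w - 3)(w - 5) / [-6] = -(1/6)w^4 + (11/6)w^3 - (41/6)w^2 + (61/6)w - 5
L_4(w) = (w - 1)(w - 2)(w - 3)(w - 4) / [24] = (1/24)w^4 - (5/12)w^3 + (35/24)w^2 - (25/12)w + 1
g(w) = 1·L_0 + 31·L_1 + 213·L_2 + 763·L_3 + 1993·L_4
Only the coefficient of w^4 is needed; take it from each L_i and combine:
1·(1/24) + 31·(-1/6) + 213·(1/4) + 763·(-1/6) + 1993·(1/24) = 4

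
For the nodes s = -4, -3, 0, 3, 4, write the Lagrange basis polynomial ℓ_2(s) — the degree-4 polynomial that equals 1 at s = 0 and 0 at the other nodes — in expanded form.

ℓ_2(s) = (1/144)s^4 - (25/144)s^2 + 1

ℓ_2(s) = (s + 4)(s + 3)(s - 3)(s - 4) / [(4)·(3)·(-3)·(-4)]
       = (s^4 - 25s^2 + 144) / (144)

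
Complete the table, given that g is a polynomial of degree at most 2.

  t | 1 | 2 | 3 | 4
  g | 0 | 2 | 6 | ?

12

The 3 known values determine g uniquely (degree ≤ 2).
Evaluate each Lagrange basis at t = 4:
L_0(4) = (2)·(1)/[(-1)·(-2)] = 1
L_1(4) = (3)·(1)/[(1)·(-1)] = -3
L_2(4) = (3)·(2)/[(2)·(1)] = 3
Sum: 0 + 2·(-3) + 6·(3) = 12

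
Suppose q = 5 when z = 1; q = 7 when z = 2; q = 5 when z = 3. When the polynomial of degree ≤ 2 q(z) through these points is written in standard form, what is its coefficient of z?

Build the Lagrange basis polynomials:
L_0(z) = (z - 2)(z - 3) / [2] = (1/2)z^2 - (5/2)z + 3
L_1(z) = (z - 1)(z - 3) / [-1] = -z^2 + 4z - 3
L_2(z) = (z - 1)(z - 2) / [2] = (1/2)z^2 - (3/2)z + 1
q(z) = 5·L_0 + 7·L_1 + 5·L_2
Only the coefficient of z is needed; take it from each L_i and combine:
5·(-5/2) + 7·(4) + 5·(-3/2) = 8

8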